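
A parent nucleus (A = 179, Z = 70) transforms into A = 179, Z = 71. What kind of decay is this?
ΔA = 0, ΔZ = +1 ⇒ beta-minus decay (β⁻)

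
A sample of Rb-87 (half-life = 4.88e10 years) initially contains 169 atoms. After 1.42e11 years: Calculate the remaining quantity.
N = N₀(1/2)^(t/t½) = 22.49 atoms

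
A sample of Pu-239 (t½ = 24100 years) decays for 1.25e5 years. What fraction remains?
N/N₀ = (1/2)^(t/t½) = 0.02746 = 2.75%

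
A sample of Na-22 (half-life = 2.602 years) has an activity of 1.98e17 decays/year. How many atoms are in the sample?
N = A/λ = 7.433e17 atoms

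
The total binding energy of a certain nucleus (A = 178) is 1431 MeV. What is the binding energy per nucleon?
B.E./A = 1431/178 = 8.039 MeV/nucleon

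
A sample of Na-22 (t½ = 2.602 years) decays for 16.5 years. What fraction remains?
N/N₀ = (1/2)^(t/t½) = 0.01233 = 1.23%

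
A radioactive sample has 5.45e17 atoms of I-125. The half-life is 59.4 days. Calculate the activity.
A = λN = 6.36e15 decays/day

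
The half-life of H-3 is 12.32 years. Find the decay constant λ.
λ = ln(2)/t½ = 0.05626 year⁻¹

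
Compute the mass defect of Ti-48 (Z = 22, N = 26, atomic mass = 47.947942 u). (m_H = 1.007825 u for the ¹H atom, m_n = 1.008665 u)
Δm = Z·m_H + N·m_n − M = 0.4495 u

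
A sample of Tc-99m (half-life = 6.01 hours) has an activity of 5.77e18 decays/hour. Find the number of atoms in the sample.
N = A/λ = 5.003e19 atoms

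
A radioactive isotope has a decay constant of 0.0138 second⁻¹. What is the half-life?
t½ = ln(2)/λ = 50.23 seconds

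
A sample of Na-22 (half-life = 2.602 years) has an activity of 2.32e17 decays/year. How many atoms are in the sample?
N = A/λ = 8.709e17 atoms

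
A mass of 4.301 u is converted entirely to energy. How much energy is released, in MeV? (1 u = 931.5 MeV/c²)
E = mc² = 4006 MeV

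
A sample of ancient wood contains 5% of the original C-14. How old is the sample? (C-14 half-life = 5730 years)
Age = t½ × log₂(1/ratio) = 24760 years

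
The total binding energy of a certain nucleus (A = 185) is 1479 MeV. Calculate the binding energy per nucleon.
B.E./A = 1479/185 = 7.995 MeV/nucleon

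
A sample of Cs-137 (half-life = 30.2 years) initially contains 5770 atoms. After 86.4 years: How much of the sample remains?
N = N₀(1/2)^(t/t½) = 794.2 atoms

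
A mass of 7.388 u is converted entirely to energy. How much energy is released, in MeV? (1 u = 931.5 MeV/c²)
E = mc² = 6882 MeV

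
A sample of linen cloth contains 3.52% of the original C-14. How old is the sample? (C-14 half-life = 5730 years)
Age = t½ × log₂(1/ratio) = 27670 years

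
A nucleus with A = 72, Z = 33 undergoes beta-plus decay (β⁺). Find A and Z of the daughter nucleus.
Daughter: A = 72, Z = 32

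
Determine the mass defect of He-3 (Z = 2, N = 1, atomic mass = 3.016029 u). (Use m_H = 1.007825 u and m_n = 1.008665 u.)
Δm = Z·m_H + N·m_n − M = 0.008286 u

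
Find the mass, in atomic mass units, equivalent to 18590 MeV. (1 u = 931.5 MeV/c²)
m = E/c² = 19.96 u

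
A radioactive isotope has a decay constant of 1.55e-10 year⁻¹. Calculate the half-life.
t½ = ln(2)/λ = 4.472e9 years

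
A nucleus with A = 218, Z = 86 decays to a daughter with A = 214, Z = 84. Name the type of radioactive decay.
ΔA = -4, ΔZ = -2 ⇒ alpha decay (α)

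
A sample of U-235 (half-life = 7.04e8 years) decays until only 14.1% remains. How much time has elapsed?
t = t½ × log₂(N₀/N) = 1.99e9 years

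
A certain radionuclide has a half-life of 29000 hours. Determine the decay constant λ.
λ = ln(2)/t½ = 2.39e-5 hour⁻¹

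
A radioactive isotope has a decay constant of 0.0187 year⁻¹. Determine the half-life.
t½ = ln(2)/λ = 37.07 years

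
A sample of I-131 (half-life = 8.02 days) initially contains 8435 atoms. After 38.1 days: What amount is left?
N = N₀(1/2)^(t/t½) = 313.3 atoms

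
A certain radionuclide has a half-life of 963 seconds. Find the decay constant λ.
λ = ln(2)/t½ = 7.198e-4 second⁻¹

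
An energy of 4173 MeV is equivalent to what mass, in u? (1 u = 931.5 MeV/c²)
m = E/c² = 4.48 u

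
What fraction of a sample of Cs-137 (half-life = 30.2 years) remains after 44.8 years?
N/N₀ = (1/2)^(t/t½) = 0.3576 = 35.8%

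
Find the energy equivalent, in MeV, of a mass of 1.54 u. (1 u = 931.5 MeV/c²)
E = mc² = 1435 MeV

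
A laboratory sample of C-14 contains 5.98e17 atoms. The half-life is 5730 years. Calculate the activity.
A = λN = 7.234e13 decays/year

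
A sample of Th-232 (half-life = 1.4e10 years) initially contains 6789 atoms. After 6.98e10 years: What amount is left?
N = N₀(1/2)^(t/t½) = 214.3 atoms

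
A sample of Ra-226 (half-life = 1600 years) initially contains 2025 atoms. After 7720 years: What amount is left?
N = N₀(1/2)^(t/t½) = 71.44 atoms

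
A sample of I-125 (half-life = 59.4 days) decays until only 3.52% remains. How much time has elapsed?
t = t½ × log₂(N₀/N) = 286.8 days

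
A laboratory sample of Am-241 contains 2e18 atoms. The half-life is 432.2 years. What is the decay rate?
A = λN = 3.208e15 decays/year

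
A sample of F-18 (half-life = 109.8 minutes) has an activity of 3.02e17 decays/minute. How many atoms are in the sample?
N = A/λ = 4.784e19 atoms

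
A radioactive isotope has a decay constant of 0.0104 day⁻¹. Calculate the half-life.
t½ = ln(2)/λ = 66.65 days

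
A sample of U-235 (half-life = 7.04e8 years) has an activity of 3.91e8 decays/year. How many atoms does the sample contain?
N = A/λ = 3.971e17 atoms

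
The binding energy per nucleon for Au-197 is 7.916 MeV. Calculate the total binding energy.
B.E. = 7.916 × 197 = 1559 MeV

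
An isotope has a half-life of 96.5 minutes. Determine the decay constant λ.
λ = ln(2)/t½ = 0.007183 minute⁻¹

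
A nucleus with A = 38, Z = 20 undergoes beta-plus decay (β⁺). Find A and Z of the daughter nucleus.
Daughter: A = 38, Z = 19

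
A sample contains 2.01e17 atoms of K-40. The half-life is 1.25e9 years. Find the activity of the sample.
A = λN = 1.115e8 decays/year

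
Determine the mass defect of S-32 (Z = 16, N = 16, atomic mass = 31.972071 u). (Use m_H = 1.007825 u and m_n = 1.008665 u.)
Δm = Z·m_H + N·m_n − M = 0.2918 u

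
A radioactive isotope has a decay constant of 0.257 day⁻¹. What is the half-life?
t½ = ln(2)/λ = 2.697 days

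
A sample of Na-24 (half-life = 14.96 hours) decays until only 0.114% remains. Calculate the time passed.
t = t½ × log₂(N₀/N) = 146.3 hours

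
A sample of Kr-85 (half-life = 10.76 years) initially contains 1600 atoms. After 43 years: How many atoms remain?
N = N₀(1/2)^(t/t½) = 100.3 atoms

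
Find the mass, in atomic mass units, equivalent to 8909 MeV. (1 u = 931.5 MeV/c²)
m = E/c² = 9.564 u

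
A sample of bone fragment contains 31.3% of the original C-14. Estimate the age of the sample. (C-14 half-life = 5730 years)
Age = t½ × log₂(1/ratio) = 9602 years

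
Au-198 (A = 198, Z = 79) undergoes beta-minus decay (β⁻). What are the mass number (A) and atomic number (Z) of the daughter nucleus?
Daughter: A = 198, Z = 80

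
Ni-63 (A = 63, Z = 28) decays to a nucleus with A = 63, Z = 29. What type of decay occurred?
ΔA = 0, ΔZ = +1 ⇒ beta-minus decay (β⁻)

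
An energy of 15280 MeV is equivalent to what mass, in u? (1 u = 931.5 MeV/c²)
m = E/c² = 16.4 u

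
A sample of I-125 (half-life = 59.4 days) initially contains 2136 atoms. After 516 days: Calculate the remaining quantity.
N = N₀(1/2)^(t/t½) = 5.183 atoms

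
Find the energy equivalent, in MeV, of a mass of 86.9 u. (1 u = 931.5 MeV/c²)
E = mc² = 80950 MeV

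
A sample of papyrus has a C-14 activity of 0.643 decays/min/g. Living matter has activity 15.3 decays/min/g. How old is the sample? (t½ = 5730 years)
Age = t½ × log₂(A₀/A) = 26200 years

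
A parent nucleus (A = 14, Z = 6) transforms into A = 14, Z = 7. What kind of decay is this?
ΔA = 0, ΔZ = +1 ⇒ beta-minus decay (β⁻)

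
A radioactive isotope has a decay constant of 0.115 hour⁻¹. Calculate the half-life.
t½ = ln(2)/λ = 6.027 hours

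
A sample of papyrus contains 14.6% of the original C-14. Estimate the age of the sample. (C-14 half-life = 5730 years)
Age = t½ × log₂(1/ratio) = 15910 years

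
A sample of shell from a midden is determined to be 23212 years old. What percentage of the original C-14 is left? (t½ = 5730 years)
N/N₀ = (1/2)^(t/t½) = 0.06033 = 6.03%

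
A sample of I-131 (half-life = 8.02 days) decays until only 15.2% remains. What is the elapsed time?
t = t½ × log₂(N₀/N) = 21.8 days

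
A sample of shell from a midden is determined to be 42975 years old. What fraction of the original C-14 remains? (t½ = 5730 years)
N/N₀ = (1/2)^(t/t½) = 0.005524 = 0.552%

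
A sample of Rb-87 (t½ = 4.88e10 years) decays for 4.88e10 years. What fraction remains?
N/N₀ = (1/2)^(t/t½) = 0.5 = 50%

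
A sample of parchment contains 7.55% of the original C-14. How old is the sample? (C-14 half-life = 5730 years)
Age = t½ × log₂(1/ratio) = 21360 years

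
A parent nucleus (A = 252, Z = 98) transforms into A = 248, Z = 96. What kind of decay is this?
ΔA = -4, ΔZ = -2 ⇒ alpha decay (α)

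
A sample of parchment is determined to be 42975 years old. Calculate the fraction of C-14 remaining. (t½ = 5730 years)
N/N₀ = (1/2)^(t/t½) = 0.005524 = 0.552%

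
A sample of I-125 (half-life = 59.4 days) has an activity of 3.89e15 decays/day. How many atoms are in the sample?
N = A/λ = 3.334e17 atoms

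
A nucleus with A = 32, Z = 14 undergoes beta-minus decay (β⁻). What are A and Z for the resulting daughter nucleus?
Daughter: A = 32, Z = 15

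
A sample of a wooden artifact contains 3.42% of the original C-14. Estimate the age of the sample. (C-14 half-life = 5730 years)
Age = t½ × log₂(1/ratio) = 27900 years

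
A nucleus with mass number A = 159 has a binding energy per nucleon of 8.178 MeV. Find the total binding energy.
B.E. = 8.178 × 159 = 1300 MeV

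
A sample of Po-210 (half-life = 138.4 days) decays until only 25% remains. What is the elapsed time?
t = t½ × log₂(N₀/N) = 276.8 days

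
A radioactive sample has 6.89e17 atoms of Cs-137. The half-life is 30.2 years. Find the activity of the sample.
A = λN = 1.581e16 decays/year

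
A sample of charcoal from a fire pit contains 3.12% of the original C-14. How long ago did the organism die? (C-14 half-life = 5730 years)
Age = t½ × log₂(1/ratio) = 28660 years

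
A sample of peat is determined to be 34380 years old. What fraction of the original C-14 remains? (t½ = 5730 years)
N/N₀ = (1/2)^(t/t½) = 0.01562 = 1.56%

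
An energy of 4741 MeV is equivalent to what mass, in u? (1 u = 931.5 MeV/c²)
m = E/c² = 5.09 u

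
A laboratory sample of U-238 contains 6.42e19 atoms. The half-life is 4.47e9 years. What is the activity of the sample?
A = λN = 9.955e9 decays/year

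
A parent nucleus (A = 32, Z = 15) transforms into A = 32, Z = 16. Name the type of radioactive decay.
ΔA = 0, ΔZ = +1 ⇒ beta-minus decay (β⁻)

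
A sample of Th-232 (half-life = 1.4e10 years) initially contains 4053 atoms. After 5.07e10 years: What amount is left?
N = N₀(1/2)^(t/t½) = 329.3 atoms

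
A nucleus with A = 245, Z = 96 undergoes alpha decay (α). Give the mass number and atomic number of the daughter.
Daughter: A = 241, Z = 94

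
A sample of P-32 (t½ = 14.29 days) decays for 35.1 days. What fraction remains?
N/N₀ = (1/2)^(t/t½) = 0.1822 = 18.2%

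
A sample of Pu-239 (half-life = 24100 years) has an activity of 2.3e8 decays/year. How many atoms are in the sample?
N = A/λ = 7.997e12 atoms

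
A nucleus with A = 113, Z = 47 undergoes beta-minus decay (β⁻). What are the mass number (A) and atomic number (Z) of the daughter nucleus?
Daughter: A = 113, Z = 48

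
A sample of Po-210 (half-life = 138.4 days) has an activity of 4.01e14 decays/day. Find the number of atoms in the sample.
N = A/λ = 8.007e16 atoms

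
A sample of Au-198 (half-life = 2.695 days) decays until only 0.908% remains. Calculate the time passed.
t = t½ × log₂(N₀/N) = 18.28 days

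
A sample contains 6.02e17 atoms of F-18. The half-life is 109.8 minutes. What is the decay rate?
A = λN = 3.8e15 decays/minute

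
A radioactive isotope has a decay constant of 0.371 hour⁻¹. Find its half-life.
t½ = ln(2)/λ = 1.868 hours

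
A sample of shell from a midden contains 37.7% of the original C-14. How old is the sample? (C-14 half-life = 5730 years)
Age = t½ × log₂(1/ratio) = 8064 years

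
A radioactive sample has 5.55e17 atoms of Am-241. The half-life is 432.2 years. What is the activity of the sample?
A = λN = 8.901e14 decays/year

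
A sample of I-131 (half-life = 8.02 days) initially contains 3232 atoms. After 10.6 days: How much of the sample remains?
N = N₀(1/2)^(t/t½) = 1293 atoms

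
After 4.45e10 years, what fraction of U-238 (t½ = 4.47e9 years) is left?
N/N₀ = (1/2)^(t/t½) = 0.001007 = 0.101%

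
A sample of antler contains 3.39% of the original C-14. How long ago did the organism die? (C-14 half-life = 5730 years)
Age = t½ × log₂(1/ratio) = 27980 years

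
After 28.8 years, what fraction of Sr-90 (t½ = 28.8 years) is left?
N/N₀ = (1/2)^(t/t½) = 0.5 = 50%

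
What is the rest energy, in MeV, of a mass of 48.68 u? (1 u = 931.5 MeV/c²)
E = mc² = 45350 MeV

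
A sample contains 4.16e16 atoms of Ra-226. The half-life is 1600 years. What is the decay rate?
A = λN = 1.802e13 decays/year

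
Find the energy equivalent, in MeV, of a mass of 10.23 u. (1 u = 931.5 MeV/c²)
E = mc² = 9529 MeV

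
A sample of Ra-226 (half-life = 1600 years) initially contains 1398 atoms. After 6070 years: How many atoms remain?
N = N₀(1/2)^(t/t½) = 100.8 atoms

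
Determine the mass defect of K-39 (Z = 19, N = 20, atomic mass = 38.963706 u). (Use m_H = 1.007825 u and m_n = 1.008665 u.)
Δm = Z·m_H + N·m_n − M = 0.3583 u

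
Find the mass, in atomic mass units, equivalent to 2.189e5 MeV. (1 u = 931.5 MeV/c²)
m = E/c² = 235 u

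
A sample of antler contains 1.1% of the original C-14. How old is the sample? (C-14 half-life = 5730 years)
Age = t½ × log₂(1/ratio) = 37280 years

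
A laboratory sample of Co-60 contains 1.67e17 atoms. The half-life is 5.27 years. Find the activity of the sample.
A = λN = 2.197e16 decays/year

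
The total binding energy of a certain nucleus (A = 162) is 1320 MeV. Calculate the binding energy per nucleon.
B.E./A = 1320/162 = 8.148 MeV/nucleon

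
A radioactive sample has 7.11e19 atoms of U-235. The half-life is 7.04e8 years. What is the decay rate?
A = λN = 7e10 decays/year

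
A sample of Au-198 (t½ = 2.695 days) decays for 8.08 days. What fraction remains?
N/N₀ = (1/2)^(t/t½) = 0.1252 = 12.5%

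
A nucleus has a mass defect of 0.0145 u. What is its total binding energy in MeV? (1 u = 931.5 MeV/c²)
B.E. = Δm × 931.5 = 13.51 MeV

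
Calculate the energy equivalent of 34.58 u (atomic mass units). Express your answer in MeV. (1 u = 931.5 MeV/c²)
E = mc² = 32210 MeV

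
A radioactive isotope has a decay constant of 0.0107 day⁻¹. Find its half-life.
t½ = ln(2)/λ = 64.78 days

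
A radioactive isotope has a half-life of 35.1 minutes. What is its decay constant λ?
λ = ln(2)/t½ = 0.01975 minute⁻¹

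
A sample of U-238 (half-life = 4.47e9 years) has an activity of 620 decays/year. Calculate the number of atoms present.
N = A/λ = 3.998e12 atoms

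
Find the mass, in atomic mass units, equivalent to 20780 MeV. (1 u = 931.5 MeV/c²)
m = E/c² = 22.31 u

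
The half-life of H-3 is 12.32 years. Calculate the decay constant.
λ = ln(2)/t½ = 0.05626 year⁻¹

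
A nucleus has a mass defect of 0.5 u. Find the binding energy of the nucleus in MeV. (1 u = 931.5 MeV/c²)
B.E. = Δm × 931.5 = 465.8 MeV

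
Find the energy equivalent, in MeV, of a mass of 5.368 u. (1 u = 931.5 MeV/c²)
E = mc² = 5000 MeV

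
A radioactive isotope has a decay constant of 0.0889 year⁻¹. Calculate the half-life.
t½ = ln(2)/λ = 7.797 years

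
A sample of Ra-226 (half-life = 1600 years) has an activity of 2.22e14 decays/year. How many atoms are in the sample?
N = A/λ = 5.124e17 atoms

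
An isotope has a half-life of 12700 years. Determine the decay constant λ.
λ = ln(2)/t½ = 5.458e-5 year⁻¹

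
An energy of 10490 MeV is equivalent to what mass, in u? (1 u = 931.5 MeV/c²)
m = E/c² = 11.26 u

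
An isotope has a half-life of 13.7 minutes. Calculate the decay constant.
λ = ln(2)/t½ = 0.05059 minute⁻¹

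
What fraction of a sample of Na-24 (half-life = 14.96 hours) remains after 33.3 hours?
N/N₀ = (1/2)^(t/t½) = 0.2138 = 21.4%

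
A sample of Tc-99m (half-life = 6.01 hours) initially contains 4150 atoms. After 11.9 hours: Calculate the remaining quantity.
N = N₀(1/2)^(t/t½) = 1052 atoms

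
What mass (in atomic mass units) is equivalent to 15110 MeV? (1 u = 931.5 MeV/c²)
m = E/c² = 16.22 u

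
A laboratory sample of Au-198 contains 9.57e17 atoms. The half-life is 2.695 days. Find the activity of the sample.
A = λN = 2.461e17 decays/day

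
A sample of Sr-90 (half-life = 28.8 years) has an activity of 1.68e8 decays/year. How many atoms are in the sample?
N = A/λ = 6.98e9 atoms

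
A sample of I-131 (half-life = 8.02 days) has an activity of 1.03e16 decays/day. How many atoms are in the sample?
N = A/λ = 1.192e17 atoms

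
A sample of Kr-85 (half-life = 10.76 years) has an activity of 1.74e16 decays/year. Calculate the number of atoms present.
N = A/λ = 2.701e17 atoms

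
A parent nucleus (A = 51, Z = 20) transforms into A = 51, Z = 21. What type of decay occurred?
ΔA = 0, ΔZ = +1 ⇒ beta-minus decay (β⁻)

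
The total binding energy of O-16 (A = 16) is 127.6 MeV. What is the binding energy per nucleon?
B.E./A = 127.6/16 = 7.975 MeV/nucleon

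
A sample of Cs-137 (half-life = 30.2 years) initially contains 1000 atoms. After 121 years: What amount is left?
N = N₀(1/2)^(t/t½) = 62.21 atoms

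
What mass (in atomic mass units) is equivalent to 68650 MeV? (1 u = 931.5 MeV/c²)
m = E/c² = 73.7 u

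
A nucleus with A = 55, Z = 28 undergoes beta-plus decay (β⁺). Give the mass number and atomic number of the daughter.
Daughter: A = 55, Z = 27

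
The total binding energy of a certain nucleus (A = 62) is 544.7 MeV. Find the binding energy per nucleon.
B.E./A = 544.7/62 = 8.785 MeV/nucleon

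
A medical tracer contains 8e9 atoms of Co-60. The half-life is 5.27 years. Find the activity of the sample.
A = λN = 1.052e9 decays/year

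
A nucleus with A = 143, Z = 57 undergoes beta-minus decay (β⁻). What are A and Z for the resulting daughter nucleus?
Daughter: A = 143, Z = 58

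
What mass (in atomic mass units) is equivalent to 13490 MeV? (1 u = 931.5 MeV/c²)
m = E/c² = 14.48 u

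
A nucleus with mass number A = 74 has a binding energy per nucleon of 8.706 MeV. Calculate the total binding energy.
B.E. = 8.706 × 74 = 644.2 MeV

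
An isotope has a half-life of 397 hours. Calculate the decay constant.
λ = ln(2)/t½ = 0.001746 hour⁻¹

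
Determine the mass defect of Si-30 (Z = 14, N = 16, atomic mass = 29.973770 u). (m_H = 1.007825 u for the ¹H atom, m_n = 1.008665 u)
Δm = Z·m_H + N·m_n − M = 0.2744 u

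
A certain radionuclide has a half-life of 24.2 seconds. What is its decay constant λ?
λ = ln(2)/t½ = 0.02864 second⁻¹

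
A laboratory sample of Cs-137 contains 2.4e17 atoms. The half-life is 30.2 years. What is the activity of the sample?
A = λN = 5.508e15 decays/year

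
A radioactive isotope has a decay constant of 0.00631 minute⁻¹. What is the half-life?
t½ = ln(2)/λ = 109.8 minutes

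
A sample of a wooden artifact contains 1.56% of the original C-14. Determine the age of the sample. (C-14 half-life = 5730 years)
Age = t½ × log₂(1/ratio) = 34390 years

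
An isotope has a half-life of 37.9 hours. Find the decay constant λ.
λ = ln(2)/t½ = 0.01829 hour⁻¹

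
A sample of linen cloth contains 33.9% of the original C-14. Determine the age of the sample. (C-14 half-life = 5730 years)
Age = t½ × log₂(1/ratio) = 8942 years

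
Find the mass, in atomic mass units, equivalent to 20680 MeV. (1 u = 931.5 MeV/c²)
m = E/c² = 22.2 u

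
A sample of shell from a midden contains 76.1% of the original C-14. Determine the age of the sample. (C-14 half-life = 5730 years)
Age = t½ × log₂(1/ratio) = 2258 years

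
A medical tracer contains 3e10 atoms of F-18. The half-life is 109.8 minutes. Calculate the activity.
A = λN = 1.894e8 decays/minute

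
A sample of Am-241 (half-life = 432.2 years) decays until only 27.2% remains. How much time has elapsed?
t = t½ × log₂(N₀/N) = 811.8 years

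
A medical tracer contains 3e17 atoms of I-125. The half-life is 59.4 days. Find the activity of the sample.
A = λN = 3.501e15 decays/day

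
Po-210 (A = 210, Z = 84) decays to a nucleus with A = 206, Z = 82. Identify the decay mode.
ΔA = -4, ΔZ = -2 ⇒ alpha decay (α)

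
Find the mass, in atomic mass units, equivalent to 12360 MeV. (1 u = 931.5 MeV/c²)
m = E/c² = 13.27 u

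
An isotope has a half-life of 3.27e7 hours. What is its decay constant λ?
λ = ln(2)/t½ = 2.12e-8 hour⁻¹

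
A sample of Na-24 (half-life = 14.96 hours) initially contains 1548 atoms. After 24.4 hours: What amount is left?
N = N₀(1/2)^(t/t½) = 499.8 atoms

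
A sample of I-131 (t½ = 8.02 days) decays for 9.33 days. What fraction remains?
N/N₀ = (1/2)^(t/t½) = 0.4465 = 44.6%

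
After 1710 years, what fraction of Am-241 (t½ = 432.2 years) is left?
N/N₀ = (1/2)^(t/t½) = 0.06441 = 6.44%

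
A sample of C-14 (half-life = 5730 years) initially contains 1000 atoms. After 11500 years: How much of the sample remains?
N = N₀(1/2)^(t/t½) = 248.8 atoms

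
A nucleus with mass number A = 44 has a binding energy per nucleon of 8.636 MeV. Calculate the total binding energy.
B.E. = 8.636 × 44 = 380 MeV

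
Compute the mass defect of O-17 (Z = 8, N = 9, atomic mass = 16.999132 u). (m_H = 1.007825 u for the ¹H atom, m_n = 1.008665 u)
Δm = Z·m_H + N·m_n − M = 0.1415 u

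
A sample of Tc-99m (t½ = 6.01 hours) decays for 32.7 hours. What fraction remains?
N/N₀ = (1/2)^(t/t½) = 0.02302 = 2.3%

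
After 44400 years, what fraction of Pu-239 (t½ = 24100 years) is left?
N/N₀ = (1/2)^(t/t½) = 0.2789 = 27.9%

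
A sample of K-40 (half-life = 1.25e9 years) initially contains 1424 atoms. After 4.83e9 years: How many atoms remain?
N = N₀(1/2)^(t/t½) = 97.8 atoms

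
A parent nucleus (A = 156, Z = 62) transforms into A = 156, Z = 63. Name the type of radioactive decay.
ΔA = 0, ΔZ = +1 ⇒ beta-minus decay (β⁻)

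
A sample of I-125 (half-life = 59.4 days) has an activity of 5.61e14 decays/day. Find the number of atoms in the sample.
N = A/λ = 4.808e16 atoms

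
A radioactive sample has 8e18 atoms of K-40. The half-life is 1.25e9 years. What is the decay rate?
A = λN = 4.436e9 decays/year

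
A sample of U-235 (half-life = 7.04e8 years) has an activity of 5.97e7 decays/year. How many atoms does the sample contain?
N = A/λ = 6.063e16 atoms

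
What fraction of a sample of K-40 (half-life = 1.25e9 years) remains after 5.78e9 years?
N/N₀ = (1/2)^(t/t½) = 0.04055 = 4.06%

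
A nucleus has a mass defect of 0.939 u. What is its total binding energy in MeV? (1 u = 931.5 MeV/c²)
B.E. = Δm × 931.5 = 874.7 MeV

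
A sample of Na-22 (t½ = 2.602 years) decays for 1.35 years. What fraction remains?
N/N₀ = (1/2)^(t/t½) = 0.6979 = 69.8%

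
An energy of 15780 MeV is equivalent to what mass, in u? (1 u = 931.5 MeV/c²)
m = E/c² = 16.94 u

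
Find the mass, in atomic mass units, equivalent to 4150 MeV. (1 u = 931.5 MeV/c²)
m = E/c² = 4.455 u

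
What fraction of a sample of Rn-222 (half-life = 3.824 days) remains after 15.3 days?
N/N₀ = (1/2)^(t/t½) = 0.06245 = 6.25%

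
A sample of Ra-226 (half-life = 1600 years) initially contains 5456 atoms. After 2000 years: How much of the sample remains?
N = N₀(1/2)^(t/t½) = 2294 atoms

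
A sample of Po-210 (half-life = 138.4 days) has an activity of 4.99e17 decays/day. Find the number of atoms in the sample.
N = A/λ = 9.963e19 atoms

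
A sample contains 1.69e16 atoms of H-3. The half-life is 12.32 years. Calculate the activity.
A = λN = 9.508e14 decays/year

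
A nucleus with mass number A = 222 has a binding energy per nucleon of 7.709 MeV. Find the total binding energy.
B.E. = 7.709 × 222 = 1711 MeV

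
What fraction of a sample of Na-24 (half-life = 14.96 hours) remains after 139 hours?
N/N₀ = (1/2)^(t/t½) = 0.001596 = 0.16%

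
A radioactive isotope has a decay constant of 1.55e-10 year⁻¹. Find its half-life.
t½ = ln(2)/λ = 4.472e9 years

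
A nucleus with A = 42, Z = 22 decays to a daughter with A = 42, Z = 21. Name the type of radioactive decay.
ΔA = 0, ΔZ = -1 ⇒ beta-plus decay (β⁺) or electron capture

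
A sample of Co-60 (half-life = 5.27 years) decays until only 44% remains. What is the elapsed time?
t = t½ × log₂(N₀/N) = 6.242 years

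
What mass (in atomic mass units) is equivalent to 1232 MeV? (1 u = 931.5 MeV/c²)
m = E/c² = 1.323 u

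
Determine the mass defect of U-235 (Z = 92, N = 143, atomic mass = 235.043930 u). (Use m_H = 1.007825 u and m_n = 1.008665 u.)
Δm = Z·m_H + N·m_n − M = 1.915 u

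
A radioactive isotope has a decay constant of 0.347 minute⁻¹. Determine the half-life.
t½ = ln(2)/λ = 1.998 minutes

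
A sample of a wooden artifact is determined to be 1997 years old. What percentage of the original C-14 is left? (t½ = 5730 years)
N/N₀ = (1/2)^(t/t½) = 0.7854 = 78.5%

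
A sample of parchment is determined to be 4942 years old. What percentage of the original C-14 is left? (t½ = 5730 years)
N/N₀ = (1/2)^(t/t½) = 0.55 = 55%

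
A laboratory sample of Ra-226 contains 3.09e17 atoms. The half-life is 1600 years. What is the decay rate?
A = λN = 1.339e14 decays/year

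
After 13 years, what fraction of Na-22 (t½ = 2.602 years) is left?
N/N₀ = (1/2)^(t/t½) = 0.03133 = 3.13%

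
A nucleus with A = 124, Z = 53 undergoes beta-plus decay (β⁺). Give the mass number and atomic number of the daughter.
Daughter: A = 124, Z = 52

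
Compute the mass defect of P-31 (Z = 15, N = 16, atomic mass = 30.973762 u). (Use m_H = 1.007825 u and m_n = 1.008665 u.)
Δm = Z·m_H + N·m_n − M = 0.2823 u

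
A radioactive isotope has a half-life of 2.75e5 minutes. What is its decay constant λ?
λ = ln(2)/t½ = 2.521e-6 minute⁻¹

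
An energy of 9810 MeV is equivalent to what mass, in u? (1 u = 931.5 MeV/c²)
m = E/c² = 10.53 u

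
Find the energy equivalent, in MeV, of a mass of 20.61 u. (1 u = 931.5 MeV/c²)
E = mc² = 19200 MeV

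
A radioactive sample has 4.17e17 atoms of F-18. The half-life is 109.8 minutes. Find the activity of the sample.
A = λN = 2.632e15 decays/minute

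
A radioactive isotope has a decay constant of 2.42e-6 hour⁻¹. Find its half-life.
t½ = ln(2)/λ = 2.864e5 hours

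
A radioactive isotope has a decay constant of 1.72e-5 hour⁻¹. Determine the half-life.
t½ = ln(2)/λ = 40300 hours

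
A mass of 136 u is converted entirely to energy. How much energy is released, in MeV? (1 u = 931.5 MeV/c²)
E = mc² = 1.267e5 MeV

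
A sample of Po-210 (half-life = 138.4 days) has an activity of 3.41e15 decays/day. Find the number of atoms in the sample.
N = A/λ = 6.809e17 atoms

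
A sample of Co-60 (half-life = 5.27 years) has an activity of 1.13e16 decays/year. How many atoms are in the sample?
N = A/λ = 8.591e16 atoms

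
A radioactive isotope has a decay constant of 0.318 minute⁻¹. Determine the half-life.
t½ = ln(2)/λ = 2.18 minutes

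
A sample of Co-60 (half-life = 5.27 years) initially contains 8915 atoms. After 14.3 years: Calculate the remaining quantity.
N = N₀(1/2)^(t/t½) = 1359 atoms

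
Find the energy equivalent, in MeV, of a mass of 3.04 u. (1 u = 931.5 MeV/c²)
E = mc² = 2832 MeV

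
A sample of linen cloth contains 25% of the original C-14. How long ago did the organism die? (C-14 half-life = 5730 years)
Age = t½ × log₂(1/ratio) = 11460 years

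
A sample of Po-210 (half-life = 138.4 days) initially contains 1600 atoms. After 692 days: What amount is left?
N = N₀(1/2)^(t/t½) = 50 atoms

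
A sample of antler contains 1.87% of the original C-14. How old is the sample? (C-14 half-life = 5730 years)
Age = t½ × log₂(1/ratio) = 32890 years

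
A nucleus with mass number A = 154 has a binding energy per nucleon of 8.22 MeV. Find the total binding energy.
B.E. = 8.22 × 154 = 1266 MeV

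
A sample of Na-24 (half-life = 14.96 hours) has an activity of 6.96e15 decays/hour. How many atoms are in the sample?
N = A/λ = 1.502e17 atoms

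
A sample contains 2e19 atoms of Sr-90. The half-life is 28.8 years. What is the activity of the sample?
A = λN = 4.814e17 decays/year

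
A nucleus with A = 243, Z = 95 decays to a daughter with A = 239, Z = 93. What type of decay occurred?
ΔA = -4, ΔZ = -2 ⇒ alpha decay (α)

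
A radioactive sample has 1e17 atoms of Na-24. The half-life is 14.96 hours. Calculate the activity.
A = λN = 4.633e15 decays/hour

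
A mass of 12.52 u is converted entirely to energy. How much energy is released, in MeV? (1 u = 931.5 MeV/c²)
E = mc² = 11660 MeV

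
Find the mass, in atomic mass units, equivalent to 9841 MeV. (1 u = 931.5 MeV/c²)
m = E/c² = 10.56 u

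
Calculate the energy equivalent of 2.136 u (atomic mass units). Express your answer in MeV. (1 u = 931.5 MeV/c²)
E = mc² = 1990 MeV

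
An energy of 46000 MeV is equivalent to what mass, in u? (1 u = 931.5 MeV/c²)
m = E/c² = 49.38 u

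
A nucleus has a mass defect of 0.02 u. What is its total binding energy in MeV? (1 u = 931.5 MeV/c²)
B.E. = Δm × 931.5 = 18.63 MeV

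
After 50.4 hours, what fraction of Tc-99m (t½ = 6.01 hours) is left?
N/N₀ = (1/2)^(t/t½) = 0.002989 = 0.299%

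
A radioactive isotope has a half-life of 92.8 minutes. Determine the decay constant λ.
λ = ln(2)/t½ = 0.007469 minute⁻¹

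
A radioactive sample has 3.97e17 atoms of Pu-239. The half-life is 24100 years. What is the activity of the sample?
A = λN = 1.142e13 decays/year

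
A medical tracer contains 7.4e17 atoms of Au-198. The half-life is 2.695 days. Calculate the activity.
A = λN = 1.903e17 decays/day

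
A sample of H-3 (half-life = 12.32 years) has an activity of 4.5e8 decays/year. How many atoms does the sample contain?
N = A/λ = 7.998e9 atoms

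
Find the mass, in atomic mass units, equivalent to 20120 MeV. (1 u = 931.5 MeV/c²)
m = E/c² = 21.6 u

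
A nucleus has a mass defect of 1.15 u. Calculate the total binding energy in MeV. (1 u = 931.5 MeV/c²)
B.E. = Δm × 931.5 = 1071 MeV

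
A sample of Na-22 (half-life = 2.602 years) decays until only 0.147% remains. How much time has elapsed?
t = t½ × log₂(N₀/N) = 24.48 years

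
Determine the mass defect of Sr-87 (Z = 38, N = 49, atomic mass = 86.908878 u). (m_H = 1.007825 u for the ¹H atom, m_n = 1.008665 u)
Δm = Z·m_H + N·m_n − M = 0.8131 u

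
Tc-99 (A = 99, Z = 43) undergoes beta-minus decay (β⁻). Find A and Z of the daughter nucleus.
Daughter: A = 99, Z = 44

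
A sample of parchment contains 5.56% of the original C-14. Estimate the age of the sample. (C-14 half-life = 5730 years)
Age = t½ × log₂(1/ratio) = 23890 years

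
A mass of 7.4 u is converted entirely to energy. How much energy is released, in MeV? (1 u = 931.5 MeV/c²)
E = mc² = 6893 MeV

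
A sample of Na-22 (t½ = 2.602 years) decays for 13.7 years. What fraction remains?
N/N₀ = (1/2)^(t/t½) = 0.026 = 2.6%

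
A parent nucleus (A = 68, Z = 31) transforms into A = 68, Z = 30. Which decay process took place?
ΔA = 0, ΔZ = -1 ⇒ beta-plus decay (β⁺) or electron capture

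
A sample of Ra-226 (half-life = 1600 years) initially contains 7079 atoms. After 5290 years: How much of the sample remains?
N = N₀(1/2)^(t/t½) = 715.6 atoms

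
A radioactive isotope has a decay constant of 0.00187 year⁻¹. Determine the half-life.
t½ = ln(2)/λ = 370.7 years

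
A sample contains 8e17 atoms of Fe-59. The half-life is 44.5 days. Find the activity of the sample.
A = λN = 1.246e16 decays/day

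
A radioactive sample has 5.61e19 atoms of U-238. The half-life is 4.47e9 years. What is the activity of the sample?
A = λN = 8.699e9 decays/year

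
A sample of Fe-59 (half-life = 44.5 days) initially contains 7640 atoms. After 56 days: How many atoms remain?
N = N₀(1/2)^(t/t½) = 3194 atoms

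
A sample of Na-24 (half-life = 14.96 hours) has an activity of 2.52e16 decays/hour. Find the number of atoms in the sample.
N = A/λ = 5.439e17 atoms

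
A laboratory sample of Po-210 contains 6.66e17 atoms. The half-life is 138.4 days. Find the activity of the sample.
A = λN = 3.336e15 decays/day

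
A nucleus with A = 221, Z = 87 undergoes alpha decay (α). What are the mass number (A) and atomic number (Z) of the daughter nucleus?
Daughter: A = 217, Z = 85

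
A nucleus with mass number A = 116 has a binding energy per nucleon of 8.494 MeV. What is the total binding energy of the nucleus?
B.E. = 8.494 × 116 = 985.3 MeV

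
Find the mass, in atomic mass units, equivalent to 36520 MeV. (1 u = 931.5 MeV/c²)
m = E/c² = 39.21 u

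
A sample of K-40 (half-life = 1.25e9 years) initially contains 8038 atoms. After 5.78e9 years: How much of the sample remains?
N = N₀(1/2)^(t/t½) = 326 atoms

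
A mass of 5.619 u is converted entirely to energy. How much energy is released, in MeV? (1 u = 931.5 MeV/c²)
E = mc² = 5234 MeV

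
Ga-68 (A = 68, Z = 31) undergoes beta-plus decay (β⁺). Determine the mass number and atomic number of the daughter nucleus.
Daughter: A = 68, Z = 30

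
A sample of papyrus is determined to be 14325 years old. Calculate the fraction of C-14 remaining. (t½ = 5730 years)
N/N₀ = (1/2)^(t/t½) = 0.1768 = 17.7%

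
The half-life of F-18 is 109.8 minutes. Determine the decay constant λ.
λ = ln(2)/t½ = 0.006313 minute⁻¹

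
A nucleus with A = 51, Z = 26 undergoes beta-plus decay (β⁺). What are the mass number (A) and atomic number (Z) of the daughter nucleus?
Daughter: A = 51, Z = 25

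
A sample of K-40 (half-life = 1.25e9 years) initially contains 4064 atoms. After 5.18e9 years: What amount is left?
N = N₀(1/2)^(t/t½) = 229.9 atoms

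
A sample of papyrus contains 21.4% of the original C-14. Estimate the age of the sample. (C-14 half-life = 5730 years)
Age = t½ × log₂(1/ratio) = 12750 years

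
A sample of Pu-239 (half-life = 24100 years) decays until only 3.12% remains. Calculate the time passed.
t = t½ × log₂(N₀/N) = 1.206e5 years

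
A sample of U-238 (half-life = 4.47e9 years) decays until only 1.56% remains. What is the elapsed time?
t = t½ × log₂(N₀/N) = 2.683e10 years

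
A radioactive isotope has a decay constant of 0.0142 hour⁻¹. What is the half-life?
t½ = ln(2)/λ = 48.81 hours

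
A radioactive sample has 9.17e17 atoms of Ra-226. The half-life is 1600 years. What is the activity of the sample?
A = λN = 3.973e14 decays/year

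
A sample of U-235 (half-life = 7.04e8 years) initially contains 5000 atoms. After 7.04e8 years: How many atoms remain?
N = N₀(1/2)^(t/t½) = 2500 atoms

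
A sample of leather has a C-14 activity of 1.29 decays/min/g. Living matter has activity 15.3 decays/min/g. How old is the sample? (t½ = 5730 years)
Age = t½ × log₂(A₀/A) = 20450 years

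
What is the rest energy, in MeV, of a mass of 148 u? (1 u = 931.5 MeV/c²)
E = mc² = 1.379e5 MeV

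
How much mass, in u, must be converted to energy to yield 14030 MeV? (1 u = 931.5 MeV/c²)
m = E/c² = 15.06 u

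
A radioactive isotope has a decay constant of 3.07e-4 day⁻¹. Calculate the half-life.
t½ = ln(2)/λ = 2258 days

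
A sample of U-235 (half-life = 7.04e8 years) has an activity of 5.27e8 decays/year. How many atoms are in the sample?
N = A/λ = 5.353e17 atoms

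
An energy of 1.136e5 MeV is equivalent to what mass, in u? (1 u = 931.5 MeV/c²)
m = E/c² = 122 u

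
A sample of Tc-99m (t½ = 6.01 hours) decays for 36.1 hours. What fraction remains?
N/N₀ = (1/2)^(t/t½) = 0.01555 = 1.56%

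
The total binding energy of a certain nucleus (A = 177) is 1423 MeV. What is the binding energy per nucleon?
B.E./A = 1423/177 = 8.04 MeV/nucleon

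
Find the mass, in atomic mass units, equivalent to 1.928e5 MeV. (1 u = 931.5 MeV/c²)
m = E/c² = 207 u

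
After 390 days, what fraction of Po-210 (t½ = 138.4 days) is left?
N/N₀ = (1/2)^(t/t½) = 0.1418 = 14.2%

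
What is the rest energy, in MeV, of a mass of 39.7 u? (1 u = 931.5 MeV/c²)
E = mc² = 36980 MeV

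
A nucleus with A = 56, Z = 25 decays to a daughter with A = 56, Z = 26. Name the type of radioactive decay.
ΔA = 0, ΔZ = +1 ⇒ beta-minus decay (β⁻)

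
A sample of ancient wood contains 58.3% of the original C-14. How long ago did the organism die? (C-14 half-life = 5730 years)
Age = t½ × log₂(1/ratio) = 4460 years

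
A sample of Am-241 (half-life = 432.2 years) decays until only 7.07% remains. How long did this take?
t = t½ × log₂(N₀/N) = 1652 years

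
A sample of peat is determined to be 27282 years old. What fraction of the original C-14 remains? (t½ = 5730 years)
N/N₀ = (1/2)^(t/t½) = 0.03687 = 3.69%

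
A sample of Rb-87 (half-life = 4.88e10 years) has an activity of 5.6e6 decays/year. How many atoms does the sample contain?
N = A/λ = 3.943e17 atoms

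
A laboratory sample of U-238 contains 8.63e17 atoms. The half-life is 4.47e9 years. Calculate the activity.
A = λN = 1.338e8 decays/year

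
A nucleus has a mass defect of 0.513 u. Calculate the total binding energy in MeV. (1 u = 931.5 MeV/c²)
B.E. = Δm × 931.5 = 477.9 MeV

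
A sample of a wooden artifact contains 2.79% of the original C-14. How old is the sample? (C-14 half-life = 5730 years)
Age = t½ × log₂(1/ratio) = 29590 years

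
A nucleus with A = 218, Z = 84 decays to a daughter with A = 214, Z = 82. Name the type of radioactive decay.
ΔA = -4, ΔZ = -2 ⇒ alpha decay (α)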